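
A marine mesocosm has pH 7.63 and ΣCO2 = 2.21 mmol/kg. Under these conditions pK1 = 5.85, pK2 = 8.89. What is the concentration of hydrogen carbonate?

α₁ = 1 / (1 + [H⁺]/K1 + K2/[H⁺]) = 1 / (1 + 10^-1.78 + 10^-1.26)
   = 1 / (1 + 0.016596 + 0.054954) = 1/1.0715 = 0.9332
[HCO3⁻] = α₁ × DIC = 0.9332 × 2.21 = 2.06 mmol/kg

[HCO3⁻] = 2.06 mmol/kg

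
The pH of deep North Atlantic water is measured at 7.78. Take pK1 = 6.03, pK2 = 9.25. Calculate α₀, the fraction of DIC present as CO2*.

α₀ = 0.0169

α₀ = 1 / (1 + K1/[H⁺] + K1K2/[H⁺]²) = 1 / (1 + 10^+1.75 + 10^+0.28)
   = 1 / (1 + 56.234 + 1.9055) = 1/59.140 = 0.01691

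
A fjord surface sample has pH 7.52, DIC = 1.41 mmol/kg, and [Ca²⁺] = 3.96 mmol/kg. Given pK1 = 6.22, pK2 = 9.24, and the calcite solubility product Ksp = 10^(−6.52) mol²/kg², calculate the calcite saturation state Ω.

Ω = 0.330

α₂ = 1 / (1 + [H⁺]/K2 + [H⁺]²/(K1K2)) = 1 / (1 + 10^+1.72 + 10^+0.42)
   = 1 / (1 + 52.481 + 2.6303) = 1/56.111 = 0.01782
[CO3²⁻] = α₂ × DIC = 0.01782 × 1.41 = 0.02513 mmol/kg
Ksp = 10^(−6.52) = 3.020×10^-7
Ω = [Ca²⁺][CO3²⁻]/Ksp = (3.96×10^-3)(2.513×10^-5) / 3.020×10^-7 = 0.330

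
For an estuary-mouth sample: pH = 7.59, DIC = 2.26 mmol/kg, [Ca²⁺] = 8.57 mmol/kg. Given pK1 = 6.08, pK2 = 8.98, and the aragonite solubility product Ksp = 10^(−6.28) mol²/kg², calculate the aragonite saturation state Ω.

α₂ = 1 / (1 + [H⁺]/K2 + [H⁺]²/(K1K2)) = 1 / (1 + 10^+1.39 + 10^-0.12)
   = 1 / (1 + 24.547 + 0.75858) = 1/26.306 = 0.03801
[CO3²⁻] = α₂ × DIC = 0.03801 × 2.26 = 0.08591 mmol/kg
Ksp = 10^(−6.28) = 5.248×10^-7
Ω = [Ca²⁺][CO3²⁻]/Ksp = (8.57×10^-3)(8.591×10^-5) / 5.248×10^-7 = 1.40

Ω = 1.40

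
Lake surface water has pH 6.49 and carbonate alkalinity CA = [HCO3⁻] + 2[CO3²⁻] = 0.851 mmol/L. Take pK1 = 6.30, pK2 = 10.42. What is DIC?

DIC = 1.40 mmol/L

CA = [HCO3⁻] + 2[CO3²⁻] = (α₁ + 2α₂)·DIC
At pH 6.49: [H⁺]/K1 = 10^-0.19 = 0.64565, K2/[H⁺] = 10^-3.93 = 0.00011749
α₁ = 1/(1 + 0.64565 + 0.00011749) = 1/1.6458 = 0.6076; α₂ = α₁·K2/[H⁺] = 7.139×10^-5
α₁ + 2α₂ = 0.6078
DIC = CA / (α₁ + 2α₂) = 0.851 / 0.6078 = 1.40 mmol/L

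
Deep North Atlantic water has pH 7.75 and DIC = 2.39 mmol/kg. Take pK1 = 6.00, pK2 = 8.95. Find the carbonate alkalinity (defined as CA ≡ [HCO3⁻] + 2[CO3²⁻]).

CA = [HCO3⁻] + 2[CO3²⁻] = (α₁ + 2α₂)·DIC
At pH 7.75: [H⁺]/K1 = 10^-1.75 = 0.017783, K2/[H⁺] = 10^-1.20 = 0.063096
α₁ = 1/(1 + 0.017783 + 0.063096) = 1/1.0809 = 0.9252; α₂ = α₁·K2/[H⁺] = 0.05837
α₁ + 2α₂ = 1.0419
CA = 1.0419 × 2.39 = 2.49 mmol/kg

CA = 2.49 mmol/kg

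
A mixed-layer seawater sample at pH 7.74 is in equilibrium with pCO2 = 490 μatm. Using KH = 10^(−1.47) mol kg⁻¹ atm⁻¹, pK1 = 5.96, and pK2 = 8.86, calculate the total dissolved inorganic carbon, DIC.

[CO2*] = KH · pCO2 = 10^(−1.47) × 490×10^-6 = 1.660×10^-5 mol/kg
α₀ = 1/(1 + K1/[H⁺] + K1K2/[H⁺]²) = 1/(1 + 10^+1.78 + 10^+0.66) = 0.01519
DIC = [CO2*]/α₀ = 1.660×10^-5 / 0.01519 = 1.09 mmol/kg

DIC = 1.09 mmol/kg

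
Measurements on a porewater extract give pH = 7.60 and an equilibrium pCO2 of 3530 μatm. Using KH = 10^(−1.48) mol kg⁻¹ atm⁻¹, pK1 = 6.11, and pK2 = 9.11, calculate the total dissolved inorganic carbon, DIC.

DIC = 3.84 mmol/kg

[CO2*] = KH · pCO2 = 10^(−1.48) × 3530×10^-6 = 1.169×10^-4 mol/kg
α₀ = 1/(1 + K1/[H⁺] + K1K2/[H⁺]²) = 1/(1 + 10^+1.49 + 10^-0.02) = 0.03043
DIC = [CO2*]/α₀ = 1.169×10^-4 / 0.03043 = 3.84 mmol/kg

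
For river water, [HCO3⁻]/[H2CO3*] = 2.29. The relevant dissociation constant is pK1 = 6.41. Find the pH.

From K1 = [H⁺][HCO3⁻]/[H2CO3*]:  pH = pK1 + log₁₀([HCO3⁻]/[H2CO3*])
log₁₀(2.29) = +0.360
pH = 6.41 + (+0.360) = 6.77

pH = 6.77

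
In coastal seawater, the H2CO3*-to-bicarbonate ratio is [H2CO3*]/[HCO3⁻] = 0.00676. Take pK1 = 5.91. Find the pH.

From K1 = [H⁺][HCO3⁻]/[H2CO3*]:  pH = pK1 − log₁₀([H2CO3*]/[HCO3⁻])
log₁₀(0.00676) = -2.170
pH = 5.91 − (-2.170) = 8.08

pH = 8.08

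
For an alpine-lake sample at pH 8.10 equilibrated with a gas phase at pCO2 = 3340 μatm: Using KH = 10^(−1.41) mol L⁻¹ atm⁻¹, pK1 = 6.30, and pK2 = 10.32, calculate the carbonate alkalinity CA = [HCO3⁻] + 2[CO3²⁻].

CA = 8.30 mmol/L

[CO2*] = KH · pCO2 = 10^(−1.41) × 3340×10^-6 = 1.299×10^-4 mol/L
α₀ = 1/(1 + K1/[H⁺] + K1K2/[H⁺]²) = 1/(1 + 10^+1.80 + 10^-0.42) = 0.01551
DIC = [CO2*]/α₀ = 1.299×10^-4 / 0.01551 = 8.378 mmol/L
CA = (α₁ + 2α₂)·DIC = (0.9786 + 2×0.005897) × 8.378 = 8.30 mmol/L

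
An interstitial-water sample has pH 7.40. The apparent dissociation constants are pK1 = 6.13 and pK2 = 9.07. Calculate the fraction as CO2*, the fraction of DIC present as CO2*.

α₀ = 1 / (1 + K1/[H⁺] + K1K2/[H⁺]²) = 1 / (1 + 10^+1.27 + 10^-0.40)
   = 1 / (1 + 18.621 + 0.39811) = 1/20.019 = 0.04995

α₀ = 0.0500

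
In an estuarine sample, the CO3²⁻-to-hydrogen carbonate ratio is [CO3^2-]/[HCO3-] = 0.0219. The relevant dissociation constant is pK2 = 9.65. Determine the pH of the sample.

pH = 7.99

From K2 = [H⁺][CO3^2-]/[HCO3-]:  pH = pK2 + log₁₀([CO3^2-]/[HCO3-])
log₁₀(0.0219) = -1.660
pH = 9.65 + (-1.660) = 7.99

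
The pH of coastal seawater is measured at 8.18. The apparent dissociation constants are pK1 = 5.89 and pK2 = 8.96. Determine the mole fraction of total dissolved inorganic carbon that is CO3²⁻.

α₂ = 1 / (1 + [H⁺]/K2 + [H⁺]²/(K1K2)) = 1 / (1 + 10^+0.78 + 10^-1.51)
   = 1 / (1 + 6.0256 + 0.030903) = 1/7.0565 = 0.1417

α₂ = 0.142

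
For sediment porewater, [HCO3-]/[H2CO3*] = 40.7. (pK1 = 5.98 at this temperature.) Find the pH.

From K1 = [H⁺][HCO3-]/[H2CO3*]:  pH = pK1 + log₁₀([HCO3-]/[H2CO3*])
log₁₀(40.7) = +1.610
pH = 5.98 + (+1.610) = 7.59

pH = 7.59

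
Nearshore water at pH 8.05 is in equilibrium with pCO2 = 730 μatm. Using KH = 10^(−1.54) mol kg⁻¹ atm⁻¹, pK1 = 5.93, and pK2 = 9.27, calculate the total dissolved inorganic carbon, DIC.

DIC = 2.96 mmol/kg

[CO2*] = KH · pCO2 = 10^(−1.54) × 730×10^-6 = 2.105×10^-5 mol/kg
α₀ = 1/(1 + K1/[H⁺] + K1K2/[H⁺]²) = 1/(1 + 10^+2.12 + 10^+0.90) = 0.007104
DIC = [CO2*]/α₀ = 2.105×10^-5 / 0.007104 = 2.96 mmol/kg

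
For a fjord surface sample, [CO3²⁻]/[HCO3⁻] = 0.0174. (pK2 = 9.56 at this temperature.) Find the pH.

From K2 = [H⁺][CO3²⁻]/[HCO3⁻]:  pH = pK2 + log₁₀([CO3²⁻]/[HCO3⁻])
log₁₀(0.0174) = -1.759
pH = 9.56 + (-1.759) = 7.80

pH = 7.80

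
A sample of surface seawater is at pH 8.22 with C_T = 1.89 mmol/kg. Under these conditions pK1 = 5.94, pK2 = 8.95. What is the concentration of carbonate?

α₂ = 1 / (1 + [H⁺]/K2 + [H⁺]²/(K1K2)) = 1 / (1 + 10^+0.73 + 10^-1.55)
   = 1 / (1 + 5.3703 + 0.028184) = 1/6.3985 = 0.1563
[CO3²⁻] = α₂ × DIC = 0.1563 × 1.89 = 0.295 mmol/kg

[CO3²⁻] = 0.295 mmol/kg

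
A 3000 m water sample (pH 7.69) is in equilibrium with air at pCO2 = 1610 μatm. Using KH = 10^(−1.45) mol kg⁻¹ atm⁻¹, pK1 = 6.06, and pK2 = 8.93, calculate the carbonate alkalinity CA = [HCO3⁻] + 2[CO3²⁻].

CA = 2.72 mmol/kg

[CO2*] = KH · pCO2 = 10^(−1.45) × 1610×10^-6 = 5.712×10^-5 mol/kg
α₀ = 1/(1 + K1/[H⁺] + K1K2/[H⁺]²) = 1/(1 + 10^+1.63 + 10^+0.39) = 0.02169
DIC = [CO2*]/α₀ = 5.712×10^-5 / 0.02169 = 2.634 mmol/kg
CA = (α₁ + 2α₂)·DIC = (0.9251 + 2×0.05323) × 2.634 = 2.72 mmol/kg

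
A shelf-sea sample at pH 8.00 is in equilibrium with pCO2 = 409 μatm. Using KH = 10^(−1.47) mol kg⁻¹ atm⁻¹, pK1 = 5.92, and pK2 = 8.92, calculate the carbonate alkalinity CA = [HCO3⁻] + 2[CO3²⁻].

CA = 2.07 mmol/kg

[CO2*] = KH · pCO2 = 10^(−1.47) × 409×10^-6 = 1.386×10^-5 mol/kg
α₀ = 1/(1 + K1/[H⁺] + K1K2/[H⁺]²) = 1/(1 + 10^+2.08 + 10^+1.16) = 0.007370
DIC = [CO2*]/α₀ = 1.386×10^-5 / 0.007370 = 1.880 mmol/kg
CA = (α₁ + 2α₂)·DIC = (0.8861 + 2×0.1065) × 1.880 = 2.07 mmol/kg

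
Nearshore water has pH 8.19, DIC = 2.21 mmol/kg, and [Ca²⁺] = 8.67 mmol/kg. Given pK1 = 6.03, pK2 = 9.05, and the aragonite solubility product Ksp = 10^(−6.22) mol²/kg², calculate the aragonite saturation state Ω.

α₂ = 1 / (1 + [H⁺]/K2 + [H⁺]²/(K1K2)) = 1 / (1 + 10^+0.86 + 10^-1.30)
   = 1 / (1 + 7.2444 + 0.050119) = 1/8.2945 = 0.1206
[CO3²⁻] = α₂ × DIC = 0.1206 × 2.21 = 0.2664 mmol/kg
Ksp = 10^(−6.22) = 6.026×10^-7
Ω = [Ca²⁺][CO3²⁻]/Ksp = (8.67×10^-3)(2.664×10^-4) / 6.026×10^-7 = 3.83

Ω = 3.83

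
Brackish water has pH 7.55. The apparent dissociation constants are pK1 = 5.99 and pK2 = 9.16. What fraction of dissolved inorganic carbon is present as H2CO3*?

α₀ = 1 / (1 + K1/[H⁺] + K1K2/[H⁺]²) = 1 / (1 + 10^+1.56 + 10^-0.05)
   = 1 / (1 + 36.308 + 0.89125) = 1/38.199 = 0.02618

α₀ = 0.0262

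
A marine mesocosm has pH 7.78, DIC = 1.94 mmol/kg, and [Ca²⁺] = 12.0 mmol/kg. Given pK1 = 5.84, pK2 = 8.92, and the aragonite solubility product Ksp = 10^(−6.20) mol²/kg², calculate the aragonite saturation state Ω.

α₂ = 1 / (1 + [H⁺]/K2 + [H⁺]²/(K1K2)) = 1 / (1 + 10^+1.14 + 10^-0.80)
   = 1 / (1 + 13.804 + 0.15849) = 1/14.962 = 0.06683
[CO3²⁻] = α₂ × DIC = 0.06683 × 1.94 = 0.1297 mmol/kg
Ksp = 10^(−6.20) = 6.310×10^-7
Ω = [Ca²⁺][CO3²⁻]/Ksp = (12.0×10^-3)(1.297×10^-4) / 6.310×10^-7 = 2.47

Ω = 2.47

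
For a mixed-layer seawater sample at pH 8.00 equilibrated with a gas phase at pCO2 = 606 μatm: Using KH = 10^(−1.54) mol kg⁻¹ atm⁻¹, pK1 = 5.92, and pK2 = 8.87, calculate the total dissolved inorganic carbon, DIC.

[CO2*] = KH · pCO2 = 10^(−1.54) × 606×10^-6 = 1.748×10^-5 mol/kg
α₀ = 1/(1 + K1/[H⁺] + K1K2/[H⁺]²) = 1/(1 + 10^+2.08 + 10^+1.21) = 0.007276
DIC = [CO2*]/α₀ = 1.748×10^-5 / 0.007276 = 2.40 mmol/kg

DIC = 2.40 mmol/kg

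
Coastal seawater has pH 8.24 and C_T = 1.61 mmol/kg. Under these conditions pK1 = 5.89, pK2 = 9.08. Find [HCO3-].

[HCO3⁻] = 1.40 mmol/kg

α₁ = 1 / (1 + [H⁺]/K1 + K2/[H⁺]) = 1 / (1 + 10^-2.35 + 10^-0.84)
   = 1 / (1 + 0.0044668 + 0.14454) = 1/1.1490 = 0.8703
[HCO3⁻] = α₁ × DIC = 0.8703 × 1.61 = 1.40 mmol/kg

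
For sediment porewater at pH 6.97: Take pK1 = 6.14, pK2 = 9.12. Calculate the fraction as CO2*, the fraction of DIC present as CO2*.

α₀ = 1 / (1 + K1/[H⁺] + K1K2/[H⁺]²) = 1 / (1 + 10^+0.83 + 10^-1.32)
   = 1 / (1 + 6.7608 + 0.047863) = 1/7.8087 = 0.1281

α₀ = 0.128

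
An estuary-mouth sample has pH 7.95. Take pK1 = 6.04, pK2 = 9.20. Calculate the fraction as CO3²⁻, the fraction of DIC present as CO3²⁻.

α₂ = 1 / (1 + [H⁺]/K2 + [H⁺]²/(K1K2)) = 1 / (1 + 10^+1.25 + 10^-0.66)
   = 1 / (1 + 17.783 + 0.21878) = 1/19.002 = 0.05263

α₂ = 0.0526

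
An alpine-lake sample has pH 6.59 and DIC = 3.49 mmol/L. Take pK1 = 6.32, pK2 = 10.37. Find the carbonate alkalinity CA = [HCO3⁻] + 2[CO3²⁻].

CA = 2.27 mmol/L

CA = [HCO3⁻] + 2[CO3²⁻] = (α₁ + 2α₂)·DIC
At pH 6.59: [H⁺]/K1 = 10^-0.27 = 0.53703, K2/[H⁺] = 10^-3.78 = 0.00016596
α₁ = 1/(1 + 0.53703 + 0.00016596) = 1/1.5372 = 0.6505; α₂ = α₁·K2/[H⁺] = 0.0001080
α₁ + 2α₂ = 0.6508
CA = 0.6508 × 3.49 = 2.27 mmol/L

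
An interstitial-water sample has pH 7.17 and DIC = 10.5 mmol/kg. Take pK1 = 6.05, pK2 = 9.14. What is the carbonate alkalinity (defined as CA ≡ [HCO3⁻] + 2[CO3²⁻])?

CA = 9.87 mmol/kg

CA = [HCO3⁻] + 2[CO3²⁻] = (α₁ + 2α₂)·DIC
At pH 7.17: [H⁺]/K1 = 10^-1.12 = 0.075858, K2/[H⁺] = 10^-1.97 = 0.010715
α₁ = 1/(1 + 0.075858 + 0.010715) = 1/1.0866 = 0.9203; α₂ = α₁·K2/[H⁺] = 0.009861
α₁ + 2α₂ = 0.9400
CA = 0.9400 × 10.5 = 9.87 mmol/kg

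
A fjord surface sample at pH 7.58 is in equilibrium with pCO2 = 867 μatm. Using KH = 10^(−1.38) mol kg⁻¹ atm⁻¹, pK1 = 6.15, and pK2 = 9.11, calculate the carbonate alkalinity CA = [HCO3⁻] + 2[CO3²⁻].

[CO2*] = KH · pCO2 = 10^(−1.38) × 867×10^-6 = 3.614×10^-5 mol/kg
α₀ = 1/(1 + K1/[H⁺] + K1K2/[H⁺]²) = 1/(1 + 10^+1.43 + 10^-0.10) = 0.03483
DIC = [CO2*]/α₀ = 3.614×10^-5 / 0.03483 = 1.038 mmol/kg
CA = (α₁ + 2α₂)·DIC = (0.9375 + 2×0.02767) × 1.038 = 1.03 mmol/kg

CA = 1.03 mmol/kg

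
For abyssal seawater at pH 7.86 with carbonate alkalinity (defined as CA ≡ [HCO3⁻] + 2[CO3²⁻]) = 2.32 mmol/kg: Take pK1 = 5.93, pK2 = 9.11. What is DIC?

CA = [HCO3⁻] + 2[CO3²⁻] = (α₁ + 2α₂)·DIC
At pH 7.86: [H⁺]/K1 = 10^-1.93 = 0.011749, K2/[H⁺] = 10^-1.25 = 0.056234
α₁ = 1/(1 + 0.011749 + 0.056234) = 1/1.0680 = 0.9363; α₂ = α₁·K2/[H⁺] = 0.05265
α₁ + 2α₂ = 1.0417
DIC = CA / (α₁ + 2α₂) = 2.32 / 1.0417 = 2.23 mmol/kg

DIC = 2.23 mmol/kg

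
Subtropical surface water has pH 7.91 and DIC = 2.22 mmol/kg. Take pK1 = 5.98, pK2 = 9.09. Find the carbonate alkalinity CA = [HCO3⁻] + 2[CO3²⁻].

CA = [HCO3⁻] + 2[CO3²⁻] = (α₁ + 2α₂)·DIC
At pH 7.91: [H⁺]/K1 = 10^-1.93 = 0.011749, K2/[H⁺] = 10^-1.18 = 0.066069
α₁ = 1/(1 + 0.011749 + 0.066069) = 1/1.0778 = 0.9278; α₂ = α₁·K2/[H⁺] = 0.06130
α₁ + 2α₂ = 1.0504
CA = 1.0504 × 2.22 = 2.33 mmol/kg

CA = 2.33 mmol/kg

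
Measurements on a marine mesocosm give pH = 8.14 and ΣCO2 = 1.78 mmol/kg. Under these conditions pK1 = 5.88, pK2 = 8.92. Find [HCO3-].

[HCO3⁻] = 1.52 mmol/kg

α₁ = 1 / (1 + [H⁺]/K1 + K2/[H⁺]) = 1 / (1 + 10^-2.26 + 10^-0.78)
   = 1 / (1 + 0.0054954 + 0.16596) = 1/1.1715 = 0.8536
[HCO3⁻] = α₁ × DIC = 0.8536 × 1.78 = 1.52 mmol/kg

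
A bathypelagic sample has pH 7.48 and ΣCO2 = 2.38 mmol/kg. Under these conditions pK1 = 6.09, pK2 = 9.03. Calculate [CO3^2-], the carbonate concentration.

[CO3²⁻] = 0.0628 mmol/kg

α₂ = 1 / (1 + [H⁺]/K2 + [H⁺]²/(K1K2)) = 1 / (1 + 10^+1.55 + 10^+0.16)
   = 1 / (1 + 35.481 + 1.4454) = 1/37.927 = 0.02637
[CO3²⁻] = α₂ × DIC = 0.02637 × 2.38 = 0.0628 mmol/kg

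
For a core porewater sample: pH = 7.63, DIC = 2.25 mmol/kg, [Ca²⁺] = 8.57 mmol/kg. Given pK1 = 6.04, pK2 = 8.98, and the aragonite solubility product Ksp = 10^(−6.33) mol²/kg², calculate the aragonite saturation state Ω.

Ω = 1.72

α₂ = 1 / (1 + [H⁺]/K2 + [H⁺]²/(K1K2)) = 1 / (1 + 10^+1.35 + 10^-0.24)
   = 1 / (1 + 22.387 + 0.57544) = 1/23.963 = 0.04173
[CO3²⁻] = α₂ × DIC = 0.04173 × 2.25 = 0.09390 mmol/kg
Ksp = 10^(−6.33) = 4.677×10^-7
Ω = [Ca²⁺][CO3²⁻]/Ksp = (8.57×10^-3)(9.390×10^-5) / 4.677×10^-7 = 1.72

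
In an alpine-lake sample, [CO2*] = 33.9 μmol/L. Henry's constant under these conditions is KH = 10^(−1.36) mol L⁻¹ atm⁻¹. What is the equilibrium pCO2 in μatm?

KH = 10^(−1.36) = 4.365×10^-2 mol L⁻¹ atm⁻¹
pCO2 = [CO2*]/KH = 33.9×10^-6 / 4.365×10^-2 = 7.77×10^-4 atm = 777 μatm

pCO2 = 777 μatm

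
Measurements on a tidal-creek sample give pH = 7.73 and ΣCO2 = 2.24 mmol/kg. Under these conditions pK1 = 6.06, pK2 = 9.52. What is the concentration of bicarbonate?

[HCO3⁻] = 2.16 mmol/kg

α₁ = 1 / (1 + [H⁺]/K1 + K2/[H⁺]) = 1 / (1 + 10^-1.67 + 10^-1.79)
   = 1 / (1 + 0.021380 + 0.016218) = 1/1.0376 = 0.9638
[HCO3⁻] = α₁ × DIC = 0.9638 × 2.24 = 2.16 mmol/kg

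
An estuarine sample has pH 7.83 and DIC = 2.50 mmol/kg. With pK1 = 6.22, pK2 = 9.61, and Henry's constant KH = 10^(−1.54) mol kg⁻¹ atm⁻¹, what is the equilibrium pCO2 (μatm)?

α₀ = 1 / (1 + K1/[H⁺] + K1K2/[H⁺]²) = 1 / (1 + 10^+1.61 + 10^-0.17)
   = 1 / (1 + 40.738 + 0.67608) = 1/42.414 = 0.02358
[CO2*] = α₀ × DIC = 0.02358 × 2.50 = 0.05894 mmol/kg
pCO2 = [CO2*]/KH = 5.894×10^-5 / 2.884×10^-2 = 2040 μatm

pCO2 = 2040 μatm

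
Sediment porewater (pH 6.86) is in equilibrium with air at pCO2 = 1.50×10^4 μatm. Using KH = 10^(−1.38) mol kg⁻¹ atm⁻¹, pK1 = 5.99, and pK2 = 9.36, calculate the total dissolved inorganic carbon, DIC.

DIC = 5.28 mmol/kg

[CO2*] = KH · pCO2 = 10^(−1.38) × 1.50×10^4×10^-6 = 6.253×10^-4 mol/kg
α₀ = 1/(1 + K1/[H⁺] + K1K2/[H⁺]²) = 1/(1 + 10^+0.87 + 10^-1.63) = 0.1185
DIC = [CO2*]/α₀ = 6.253×10^-4 / 0.1185 = 5.28 mmol/kg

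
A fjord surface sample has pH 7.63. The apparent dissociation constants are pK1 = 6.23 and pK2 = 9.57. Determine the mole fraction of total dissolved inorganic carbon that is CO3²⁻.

α₂ = 1 / (1 + [H⁺]/K2 + [H⁺]²/(K1K2)) = 1 / (1 + 10^+1.94 + 10^+0.54)
   = 1 / (1 + 87.096 + 3.4674) = 1/91.564 = 0.01092

α₂ = 0.0109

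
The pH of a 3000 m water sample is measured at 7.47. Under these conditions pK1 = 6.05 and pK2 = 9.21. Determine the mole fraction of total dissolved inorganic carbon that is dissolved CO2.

α₀ = 0.0360

α₀ = 1 / (1 + K1/[H⁺] + K1K2/[H⁺]²) = 1 / (1 + 10^+1.42 + 10^-0.32)
   = 1 / (1 + 26.303 + 0.47863) = 1/27.781 = 0.03600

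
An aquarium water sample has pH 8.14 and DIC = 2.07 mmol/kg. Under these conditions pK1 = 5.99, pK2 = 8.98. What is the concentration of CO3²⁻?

[CO3²⁻] = 0.260 mmol/kg

α₂ = 1 / (1 + [H⁺]/K2 + [H⁺]²/(K1K2)) = 1 / (1 + 10^+0.84 + 10^-1.31)
   = 1 / (1 + 6.9183 + 0.048978) = 1/7.9673 = 0.1255
[CO3²⁻] = α₂ × DIC = 0.1255 × 2.07 = 0.260 mmol/kg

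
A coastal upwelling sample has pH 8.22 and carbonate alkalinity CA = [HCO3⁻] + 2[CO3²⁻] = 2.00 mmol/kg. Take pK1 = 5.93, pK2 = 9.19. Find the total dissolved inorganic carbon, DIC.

CA = [HCO3⁻] + 2[CO3²⁻] = (α₁ + 2α₂)·DIC
At pH 8.22: [H⁺]/K1 = 10^-2.29 = 0.0051286, K2/[H⁺] = 10^-0.97 = 0.10715
α₁ = 1/(1 + 0.0051286 + 0.10715) = 1/1.1123 = 0.8991; α₂ = α₁·K2/[H⁺] = 0.09634
α₁ + 2α₂ = 1.0917
DIC = CA / (α₁ + 2α₂) = 2.00 / 1.0917 = 1.83 mmol/kg

DIC = 1.83 mmol/kg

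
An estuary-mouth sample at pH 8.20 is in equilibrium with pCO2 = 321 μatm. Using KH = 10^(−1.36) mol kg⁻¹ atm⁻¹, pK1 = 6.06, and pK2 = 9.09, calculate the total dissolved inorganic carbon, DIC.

[CO2*] = KH · pCO2 = 10^(−1.36) × 321×10^-6 = 1.401×10^-5 mol/kg
α₀ = 1/(1 + K1/[H⁺] + K1K2/[H⁺]²) = 1/(1 + 10^+2.14 + 10^+1.25) = 0.006377
DIC = [CO2*]/α₀ = 1.401×10^-5 / 0.006377 = 2.20 mmol/kg

DIC = 2.20 mmol/kg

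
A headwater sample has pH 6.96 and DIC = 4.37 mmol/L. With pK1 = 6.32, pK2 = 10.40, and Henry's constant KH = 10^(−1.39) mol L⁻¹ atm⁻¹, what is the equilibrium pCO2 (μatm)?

α₀ = 1 / (1 + K1/[H⁺] + K1K2/[H⁺]²) = 1 / (1 + 10^+0.64 + 10^-2.80)
   = 1 / (1 + 4.3652 + 0.0015849) = 1/5.3667 = 0.1863
[CO2*] = α₀ × DIC = 0.1863 × 4.37 = 0.8143 mmol/L
pCO2 = [CO2*]/KH = 8.143×10^-4 / 4.074×10^-2 = 2.00×10^4 μatm

pCO2 = 2.00×10^4 μatm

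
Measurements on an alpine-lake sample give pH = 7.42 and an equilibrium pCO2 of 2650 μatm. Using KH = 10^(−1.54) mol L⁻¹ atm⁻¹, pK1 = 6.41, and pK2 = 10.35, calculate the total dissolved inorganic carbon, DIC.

[CO2*] = KH · pCO2 = 10^(−1.54) × 2650×10^-6 = 7.643×10^-5 mol/L
α₀ = 1/(1 + K1/[H⁺] + K1K2/[H⁺]²) = 1/(1 + 10^+1.01 + 10^-1.92) = 0.08893
DIC = [CO2*]/α₀ = 7.643×10^-5 / 0.08893 = 0.859 mmol/L

DIC = 0.859 mmol/L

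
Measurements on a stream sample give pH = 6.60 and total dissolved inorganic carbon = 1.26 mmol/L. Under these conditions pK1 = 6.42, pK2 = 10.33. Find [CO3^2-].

α₂ = 1 / (1 + [H⁺]/K2 + [H⁺]²/(K1K2)) = 1 / (1 + 10^+3.73 + 10^+3.55)
   = 1 / (1 + 5370.3 + 3548.1) = 1/8919.5 = 0.0001121
[CO3²⁻] = α₂ × DIC = 0.0001121 × 1.26 = 0.000141 mmol/L = 0.141 μmol/L

[CO3²⁻] = 0.141 μmol/L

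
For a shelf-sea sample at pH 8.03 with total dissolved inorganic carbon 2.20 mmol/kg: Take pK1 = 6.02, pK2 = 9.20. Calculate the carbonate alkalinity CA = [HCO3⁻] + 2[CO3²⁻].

CA = [HCO3⁻] + 2[CO3²⁻] = (α₁ + 2α₂)·DIC
At pH 8.03: [H⁺]/K1 = 10^-2.01 = 0.0097724, K2/[H⁺] = 10^-1.17 = 0.067608
α₁ = 1/(1 + 0.0097724 + 0.067608) = 1/1.0774 = 0.9282; α₂ = α₁·K2/[H⁺] = 0.06275
α₁ + 2α₂ = 1.0537
CA = 1.0537 × 2.20 = 2.32 mmol/kg

CA = 2.32 mmol/kg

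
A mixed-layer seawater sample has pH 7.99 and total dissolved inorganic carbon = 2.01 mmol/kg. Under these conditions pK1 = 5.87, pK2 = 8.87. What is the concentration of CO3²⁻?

α₂ = 1 / (1 + [H⁺]/K2 + [H⁺]²/(K1K2)) = 1 / (1 + 10^+0.88 + 10^-1.24)
   = 1 / (1 + 7.5858 + 0.057544) = 1/8.6433 = 0.1157
[CO3²⁻] = α₂ × DIC = 0.1157 × 2.01 = 0.233 mmol/kg

[CO3²⁻] = 0.233 mmol/kg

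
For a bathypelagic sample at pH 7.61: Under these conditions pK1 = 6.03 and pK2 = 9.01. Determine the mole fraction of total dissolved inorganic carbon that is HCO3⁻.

α₁ = 0.938

α₁ = 1 / (1 + [H⁺]/K1 + K2/[H⁺]) = 1 / (1 + 10^-1.58 + 10^-1.40)
   = 1 / (1 + 0.026303 + 0.039811) = 1/1.0661 = 0.9380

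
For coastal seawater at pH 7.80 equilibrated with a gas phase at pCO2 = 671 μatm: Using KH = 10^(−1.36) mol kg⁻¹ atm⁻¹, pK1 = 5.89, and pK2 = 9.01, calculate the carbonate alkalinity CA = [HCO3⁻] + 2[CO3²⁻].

[CO2*] = KH · pCO2 = 10^(−1.36) × 671×10^-6 = 2.929×10^-5 mol/kg
α₀ = 1/(1 + K1/[H⁺] + K1K2/[H⁺]²) = 1/(1 + 10^+1.91 + 10^+0.70) = 0.01146
DIC = [CO2*]/α₀ = 2.929×10^-5 / 0.01146 = 2.557 mmol/kg
CA = (α₁ + 2α₂)·DIC = (0.9311 + 2×0.05741) × 2.557 = 2.67 mmol/kg

CA = 2.67 mmol/kg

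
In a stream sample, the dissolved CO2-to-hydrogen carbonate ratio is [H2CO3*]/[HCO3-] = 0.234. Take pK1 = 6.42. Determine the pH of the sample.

From K1 = [H⁺][HCO3-]/[H2CO3*]:  pH = pK1 − log₁₀([H2CO3*]/[HCO3-])
log₁₀(0.234) = -0.631
pH = 6.42 − (-0.631) = 7.05

pH = 7.05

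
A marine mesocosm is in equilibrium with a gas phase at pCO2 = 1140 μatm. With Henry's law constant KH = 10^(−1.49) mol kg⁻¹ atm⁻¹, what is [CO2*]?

[CO2*] = 36.9 μmol/kg

KH = 10^(−1.49) = 3.236×10^-2 mol kg⁻¹ atm⁻¹
[CO2*] = KH · pCO2 = 3.236×10^-2 × 1140×10^-6 atm = 3.69×10^-5 mol/kg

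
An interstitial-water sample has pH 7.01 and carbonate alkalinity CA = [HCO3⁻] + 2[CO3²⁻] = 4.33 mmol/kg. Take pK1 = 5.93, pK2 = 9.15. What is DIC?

CA = [HCO3⁻] + 2[CO3²⁻] = (α₁ + 2α₂)·DIC
At pH 7.01: [H⁺]/K1 = 10^-1.08 = 0.083176, K2/[H⁺] = 10^-2.14 = 0.0072444
α₁ = 1/(1 + 0.083176 + 0.0072444) = 1/1.0904 = 0.9171; α₂ = α₁·K2/[H⁺] = 0.006644
α₁ + 2α₂ = 0.9304
DIC = CA / (α₁ + 2α₂) = 4.33 / 0.9304 = 4.65 mmol/kg

DIC = 4.65 mmol/kg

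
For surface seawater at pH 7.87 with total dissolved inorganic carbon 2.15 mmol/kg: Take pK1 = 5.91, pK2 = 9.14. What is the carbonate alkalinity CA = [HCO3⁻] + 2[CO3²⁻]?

CA = 2.24 mmol/kg

CA = [HCO3⁻] + 2[CO3²⁻] = (α₁ + 2α₂)·DIC
At pH 7.87: [H⁺]/K1 = 10^-1.96 = 0.010965, K2/[H⁺] = 10^-1.27 = 0.053703
α₁ = 1/(1 + 0.010965 + 0.053703) = 1/1.0647 = 0.9393; α₂ = α₁·K2/[H⁺] = 0.05044
α₁ + 2α₂ = 1.0401
CA = 1.0401 × 2.15 = 2.24 mmol/kg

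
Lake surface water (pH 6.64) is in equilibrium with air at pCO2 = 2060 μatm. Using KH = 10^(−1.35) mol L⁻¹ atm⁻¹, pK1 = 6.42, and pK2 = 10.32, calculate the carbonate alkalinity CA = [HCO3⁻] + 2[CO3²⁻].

CA = 0.153 mmol/L

[CO2*] = KH · pCO2 = 10^(−1.35) × 2060×10^-6 = 9.202×10^-5 mol/L
α₀ = 1/(1 + K1/[H⁺] + K1K2/[H⁺]²) = 1/(1 + 10^+0.22 + 10^-3.46) = 0.3759
DIC = [CO2*]/α₀ = 9.202×10^-5 / 0.3759 = 0.2448 mmol/L
CA = (α₁ + 2α₂)·DIC = (0.6239 + 2×0.0001304) × 0.2448 = 0.153 mmol/L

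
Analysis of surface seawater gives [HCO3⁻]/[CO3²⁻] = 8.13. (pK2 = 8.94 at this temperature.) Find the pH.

From K2 = [H⁺][CO3²⁻]/[HCO3⁻]:  pH = pK2 − log₁₀([HCO3⁻]/[CO3²⁻])
log₁₀(8.13) = +0.910
pH = 8.94 − (+0.910) = 8.03

pH = 8.03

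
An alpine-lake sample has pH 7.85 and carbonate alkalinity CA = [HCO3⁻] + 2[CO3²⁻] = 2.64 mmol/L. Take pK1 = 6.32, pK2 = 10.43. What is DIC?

DIC = 2.71 mmol/L

CA = [HCO3⁻] + 2[CO3²⁻] = (α₁ + 2α₂)·DIC
At pH 7.85: [H⁺]/K1 = 10^-1.53 = 0.029512, K2/[H⁺] = 10^-2.58 = 0.0026303
α₁ = 1/(1 + 0.029512 + 0.0026303) = 1/1.0321 = 0.9689; α₂ = α₁·K2/[H⁺] = 0.002548
α₁ + 2α₂ = 0.9740
DIC = CA / (α₁ + 2α₂) = 2.64 / 0.9740 = 2.71 mmol/L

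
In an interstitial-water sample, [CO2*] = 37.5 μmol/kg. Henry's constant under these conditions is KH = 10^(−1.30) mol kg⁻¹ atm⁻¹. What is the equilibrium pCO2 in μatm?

pCO2 = 748 μatm

KH = 10^(−1.30) = 5.012×10^-2 mol kg⁻¹ atm⁻¹
pCO2 = [CO2*]/KH = 37.5×10^-6 / 5.012×10^-2 = 7.48×10^-4 atm = 748 μatm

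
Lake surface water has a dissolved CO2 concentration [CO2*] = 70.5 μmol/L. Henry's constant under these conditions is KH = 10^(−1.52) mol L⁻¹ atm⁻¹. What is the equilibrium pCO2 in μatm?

pCO2 = 2330 μatm

KH = 10^(−1.52) = 3.020×10^-2 mol L⁻¹ atm⁻¹
pCO2 = [CO2*]/KH = 70.5×10^-6 / 3.020×10^-2 = 2.33×10^-3 atm = 2330 μatm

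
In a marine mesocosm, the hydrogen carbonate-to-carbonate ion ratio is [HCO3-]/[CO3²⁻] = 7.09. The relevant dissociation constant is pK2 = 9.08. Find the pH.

pH = 8.23

From K2 = [H⁺][CO3²⁻]/[HCO3-]:  pH = pK2 − log₁₀([HCO3-]/[CO3²⁻])
log₁₀(7.09) = +0.851
pH = 9.08 − (+0.851) = 8.23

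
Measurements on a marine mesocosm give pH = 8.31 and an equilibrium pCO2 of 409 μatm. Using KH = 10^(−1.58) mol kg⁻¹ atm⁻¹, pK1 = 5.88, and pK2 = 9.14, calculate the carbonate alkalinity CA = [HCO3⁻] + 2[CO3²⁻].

[CO2*] = KH · pCO2 = 10^(−1.58) × 409×10^-6 = 1.076×10^-5 mol/kg
α₀ = 1/(1 + K1/[H⁺] + K1K2/[H⁺]²) = 1/(1 + 10^+2.43 + 10^+1.60) = 0.003226
DIC = [CO2*]/α₀ = 1.076×10^-5 / 0.003226 = 3.335 mmol/kg
CA = (α₁ + 2α₂)·DIC = (0.8683 + 2×0.1284) × 3.335 = 3.75 mmol/kg

CA = 3.75 mmol/kg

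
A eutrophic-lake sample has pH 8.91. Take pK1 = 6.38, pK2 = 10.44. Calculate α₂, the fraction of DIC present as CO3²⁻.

α₂ = 1 / (1 + [H⁺]/K2 + [H⁺]²/(K1K2)) = 1 / (1 + 10^+1.53 + 10^-1.00)
   = 1 / (1 + 33.884 + 0.10000) = 1/34.984 = 0.02858

α₂ = 0.0286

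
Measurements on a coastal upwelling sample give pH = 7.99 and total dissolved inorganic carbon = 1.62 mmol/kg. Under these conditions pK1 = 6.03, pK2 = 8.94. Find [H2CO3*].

[CO2*] = 15.8 μmol/kg

α₀ = 1 / (1 + K1/[H⁺] + K1K2/[H⁺]²) = 1 / (1 + 10^+1.96 + 10^+1.01)
   = 1 / (1 + 91.201 + 10.233) = 1/102.43 = 0.009762
[CO2*] = α₀ × DIC = 0.009762 × 1.62 = 0.0158 mmol/kg = 15.8 μmol/kg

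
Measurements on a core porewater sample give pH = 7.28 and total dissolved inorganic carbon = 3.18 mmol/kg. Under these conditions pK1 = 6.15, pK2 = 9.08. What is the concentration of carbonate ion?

[CO3²⁻] = 0.0462 mmol/kg

α₂ = 1 / (1 + [H⁺]/K2 + [H⁺]²/(K1K2)) = 1 / (1 + 10^+1.80 + 10^+0.67)
   = 1 / (1 + 63.096 + 4.6774) = 1/68.773 = 0.01454
[CO3²⁻] = α₂ × DIC = 0.01454 × 3.18 = 0.0462 mmol/kg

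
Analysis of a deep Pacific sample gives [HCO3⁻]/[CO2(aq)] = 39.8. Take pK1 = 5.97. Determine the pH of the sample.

pH = 7.57

From K1 = [H⁺][HCO3⁻]/[CO2(aq)]:  pH = pK1 + log₁₀([HCO3⁻]/[CO2(aq)])
log₁₀(39.8) = +1.600
pH = 5.97 + (+1.600) = 7.57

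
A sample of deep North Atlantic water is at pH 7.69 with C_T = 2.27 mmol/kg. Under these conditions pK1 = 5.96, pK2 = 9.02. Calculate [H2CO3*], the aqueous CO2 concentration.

[CO2*] = 0.0397 mmol/kg

α₀ = 1 / (1 + K1/[H⁺] + K1K2/[H⁺]²) = 1 / (1 + 10^+1.73 + 10^+0.40)
   = 1 / (1 + 53.703 + 2.5119) = 1/57.215 = 0.01748
[CO2*] = α₀ × DIC = 0.01748 × 2.27 = 0.0397 mmol/kg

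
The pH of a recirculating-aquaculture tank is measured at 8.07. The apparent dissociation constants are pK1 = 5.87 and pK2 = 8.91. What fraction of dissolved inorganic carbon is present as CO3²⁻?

α₂ = 0.126

α₂ = 1 / (1 + [H⁺]/K2 + [H⁺]²/(K1K2)) = 1 / (1 + 10^+0.84 + 10^-1.36)
   = 1 / (1 + 6.9183 + 0.043652) = 1/7.9620 = 0.1256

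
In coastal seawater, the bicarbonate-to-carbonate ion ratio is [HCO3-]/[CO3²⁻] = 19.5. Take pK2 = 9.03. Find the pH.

From K2 = [H⁺][CO3²⁻]/[HCO3-]:  pH = pK2 − log₁₀([HCO3-]/[CO3²⁻])
log₁₀(19.5) = +1.290
pH = 9.03 − (+1.290) = 7.74

pH = 7.74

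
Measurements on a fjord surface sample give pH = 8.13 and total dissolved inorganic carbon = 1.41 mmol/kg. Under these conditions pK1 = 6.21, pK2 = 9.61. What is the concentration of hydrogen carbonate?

α₁ = 1 / (1 + [H⁺]/K1 + K2/[H⁺]) = 1 / (1 + 10^-1.92 + 10^-1.48)
   = 1 / (1 + 0.012023 + 0.033113) = 1/1.0451 = 0.9568
[HCO3⁻] = α₁ × DIC = 0.9568 × 1.41 = 1.35 mmol/kg

[HCO3⁻] = 1.35 mmol/kg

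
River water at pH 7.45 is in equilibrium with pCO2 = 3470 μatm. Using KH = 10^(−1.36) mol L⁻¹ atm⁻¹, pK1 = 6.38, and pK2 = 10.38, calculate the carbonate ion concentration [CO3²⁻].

[CO2*] = KH · pCO2 = 10^(−1.36) × 3470×10^-6 = 1.515×10^-4 mol/L
α₀ = 1/(1 + K1/[H⁺] + K1K2/[H⁺]²) = 1/(1 + 10^+1.07 + 10^-1.86) = 0.07835
DIC = [CO2*]/α₀ = 1.515×10^-4 / 0.07835 = 1.933 mmol/L
[CO3²⁻] = α₂·DIC; α₂ = 0.001082, so [CO3²⁻] = 0.001082 × 1.933 = 0.00209 mmol/L = 2.09 μmol/L

[CO3²⁻] = 2.09 μmol/L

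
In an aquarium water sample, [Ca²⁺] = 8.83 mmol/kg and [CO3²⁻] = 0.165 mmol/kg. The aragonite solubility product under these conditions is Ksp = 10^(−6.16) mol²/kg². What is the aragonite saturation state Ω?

Ω = 2.11

Ksp = 10^(−6.16) = 6.918×10^-7
Ω = [Ca²⁺][CO3²⁻]/Ksp = (8.83×10^-3)(0.165×10^-3) / 6.918×10^-7 = 2.11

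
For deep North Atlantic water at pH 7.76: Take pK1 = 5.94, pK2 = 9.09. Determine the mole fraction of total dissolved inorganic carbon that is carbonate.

α₂ = 1 / (1 + [H⁺]/K2 + [H⁺]²/(K1K2)) = 1 / (1 + 10^+1.33 + 10^-0.49)
   = 1 / (1 + 21.380 + 0.32359) = 1/22.703 = 0.04405

α₂ = 0.0440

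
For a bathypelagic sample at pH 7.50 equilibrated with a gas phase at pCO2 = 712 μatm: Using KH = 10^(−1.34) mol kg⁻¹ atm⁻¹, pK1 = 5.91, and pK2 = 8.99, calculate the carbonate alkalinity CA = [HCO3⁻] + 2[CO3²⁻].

CA = 1.35 mmol/kg

[CO2*] = KH · pCO2 = 10^(−1.34) × 712×10^-6 = 3.254×10^-5 mol/kg
α₀ = 1/(1 + K1/[H⁺] + K1K2/[H⁺]²) = 1/(1 + 10^+1.59 + 10^+0.10) = 0.02429
DIC = [CO2*]/α₀ = 3.254×10^-5 / 0.02429 = 1.340 mmol/kg
CA = (α₁ + 2α₂)·DIC = (0.9451 + 2×0.03058) × 1.340 = 1.35 mmol/kg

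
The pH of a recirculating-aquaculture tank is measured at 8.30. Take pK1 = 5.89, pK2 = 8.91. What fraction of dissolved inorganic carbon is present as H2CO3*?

α₀ = 1 / (1 + K1/[H⁺] + K1K2/[H⁺]²) = 1 / (1 + 10^+2.41 + 10^+1.80)
   = 1 / (1 + 257.04 + 63.096) = 1/321.14 = 0.003114

α₀ = 0.00311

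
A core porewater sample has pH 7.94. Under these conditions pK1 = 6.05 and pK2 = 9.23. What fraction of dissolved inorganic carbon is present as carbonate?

α₂ = 0.0482

α₂ = 1 / (1 + [H⁺]/K2 + [H⁺]²/(K1K2)) = 1 / (1 + 10^+1.29 + 10^-0.60)
   = 1 / (1 + 19.498 + 0.25119) = 1/20.750 = 0.04819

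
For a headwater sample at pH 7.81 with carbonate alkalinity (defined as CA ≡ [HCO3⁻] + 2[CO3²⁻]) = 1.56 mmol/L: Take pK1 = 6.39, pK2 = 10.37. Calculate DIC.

DIC = 1.61 mmol/L

CA = [HCO3⁻] + 2[CO3²⁻] = (α₁ + 2α₂)·DIC
At pH 7.81: [H⁺]/K1 = 10^-1.42 = 0.038019, K2/[H⁺] = 10^-2.56 = 0.0027542
α₁ = 1/(1 + 0.038019 + 0.0027542) = 1/1.0408 = 0.9608; α₂ = α₁·K2/[H⁺] = 0.002646
α₁ + 2α₂ = 0.9661
DIC = CA / (α₁ + 2α₂) = 1.56 / 0.9661 = 1.61 mmol/L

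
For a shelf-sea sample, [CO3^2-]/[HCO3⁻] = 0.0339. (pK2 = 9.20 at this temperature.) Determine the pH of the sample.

pH = 7.73

From K2 = [H⁺][CO3^2-]/[HCO3⁻]:  pH = pK2 + log₁₀([CO3^2-]/[HCO3⁻])
log₁₀(0.0339) = -1.470
pH = 9.20 + (-1.470) = 7.73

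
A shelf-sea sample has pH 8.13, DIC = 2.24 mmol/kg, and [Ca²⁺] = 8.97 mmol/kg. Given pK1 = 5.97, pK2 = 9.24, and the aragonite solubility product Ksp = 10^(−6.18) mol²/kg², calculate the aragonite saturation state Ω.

Ω = 2.18

α₂ = 1 / (1 + [H⁺]/K2 + [H⁺]²/(K1K2)) = 1 / (1 + 10^+1.11 + 10^-1.05)
   = 1 / (1 + 12.882 + 0.089125) = 1/13.972 = 0.07157
[CO3²⁻] = α₂ × DIC = 0.07157 × 2.24 = 0.1603 mmol/kg
Ksp = 10^(−6.18) = 6.607×10^-7
Ω = [Ca²⁺][CO3²⁻]/Ksp = (8.97×10^-3)(1.603×10^-4) / 6.607×10^-7 = 2.18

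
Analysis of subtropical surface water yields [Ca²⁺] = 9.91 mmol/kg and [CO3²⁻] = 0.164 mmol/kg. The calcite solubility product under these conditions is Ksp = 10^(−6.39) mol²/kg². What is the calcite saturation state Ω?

Ksp = 10^(−6.39) = 4.074×10^-7
Ω = [Ca²⁺][CO3²⁻]/Ksp = (9.91×10^-3)(0.164×10^-3) / 4.074×10^-7 = 3.99

Ω = 3.99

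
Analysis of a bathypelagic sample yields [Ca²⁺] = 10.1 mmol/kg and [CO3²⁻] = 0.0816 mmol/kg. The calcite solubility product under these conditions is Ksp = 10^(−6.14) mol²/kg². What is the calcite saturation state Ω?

Ω = 1.14

Ksp = 10^(−6.14) = 7.244×10^-7
Ω = [Ca²⁺][CO3²⁻]/Ksp = (10.1×10^-3)(0.0816×10^-3) / 7.244×10^-7 = 1.14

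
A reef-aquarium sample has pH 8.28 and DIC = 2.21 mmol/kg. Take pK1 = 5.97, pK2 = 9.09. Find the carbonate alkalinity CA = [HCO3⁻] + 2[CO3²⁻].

CA = 2.50 mmol/kg

CA = [HCO3⁻] + 2[CO3²⁻] = (α₁ + 2α₂)·DIC
At pH 8.28: [H⁺]/K1 = 10^-2.31 = 0.0048978, K2/[H⁺] = 10^-0.81 = 0.15488
α₁ = 1/(1 + 0.0048978 + 0.15488) = 1/1.1598 = 0.8622; α₂ = α₁·K2/[H⁺] = 0.1335
α₁ + 2α₂ = 1.1293
CA = 1.1293 × 2.21 = 2.50 mmol/kg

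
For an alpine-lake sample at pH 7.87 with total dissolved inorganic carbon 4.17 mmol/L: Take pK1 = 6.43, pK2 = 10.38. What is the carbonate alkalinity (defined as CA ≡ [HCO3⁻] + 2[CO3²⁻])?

CA = 4.04 mmol/L

CA = [HCO3⁻] + 2[CO3²⁻] = (α₁ + 2α₂)·DIC
At pH 7.87: [H⁺]/K1 = 10^-1.44 = 0.036308, K2/[H⁺] = 10^-2.51 = 0.0030903
α₁ = 1/(1 + 0.036308 + 0.0030903) = 1/1.0394 = 0.9621; α₂ = α₁·K2/[H⁺] = 0.002973
α₁ + 2α₂ = 0.9680
CA = 0.9680 × 4.17 = 4.04 mmol/L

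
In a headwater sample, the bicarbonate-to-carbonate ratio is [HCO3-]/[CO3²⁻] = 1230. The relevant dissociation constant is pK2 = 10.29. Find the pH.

From K2 = [H⁺][CO3²⁻]/[HCO3-]:  pH = pK2 − log₁₀([HCO3-]/[CO3²⁻])
log₁₀(1230) = +3.090
pH = 10.29 − (+3.090) = 7.20

pH = 7.20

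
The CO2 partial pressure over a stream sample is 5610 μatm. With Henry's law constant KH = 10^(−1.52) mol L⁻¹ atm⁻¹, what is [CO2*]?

KH = 10^(−1.52) = 3.020×10^-2 mol L⁻¹ atm⁻¹
[CO2*] = KH · pCO2 = 3.020×10^-2 × 5610×10^-6 atm = 1.69×10^-4 mol/L

[CO2*] = 169 μmol/L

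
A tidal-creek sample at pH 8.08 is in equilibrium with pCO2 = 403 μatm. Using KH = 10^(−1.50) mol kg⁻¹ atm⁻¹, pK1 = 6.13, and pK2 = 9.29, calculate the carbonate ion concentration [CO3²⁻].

[CO3²⁻] = 0.0700 mmol/kg

[CO2*] = KH · pCO2 = 10^(−1.50) × 403×10^-6 = 1.274×10^-5 mol/kg
α₀ = 1/(1 + K1/[H⁺] + K1K2/[H⁺]²) = 1/(1 + 10^+1.95 + 10^+0.74) = 0.01046
DIC = [CO2*]/α₀ = 1.274×10^-5 / 0.01046 = 1.219 mmol/kg
[CO3²⁻] = α₂·DIC; α₂ = 0.05747, so [CO3²⁻] = 0.05747 × 1.219 = 0.0700 mmol/kg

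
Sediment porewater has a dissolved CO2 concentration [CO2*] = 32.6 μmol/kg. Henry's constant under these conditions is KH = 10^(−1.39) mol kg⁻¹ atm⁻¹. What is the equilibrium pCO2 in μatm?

pCO2 = 800 μatm

KH = 10^(−1.39) = 4.074×10^-2 mol kg⁻¹ atm⁻¹
pCO2 = [CO2*]/KH = 32.6×10^-6 / 4.074×10^-2 = 8.00×10^-4 atm = 800 μatm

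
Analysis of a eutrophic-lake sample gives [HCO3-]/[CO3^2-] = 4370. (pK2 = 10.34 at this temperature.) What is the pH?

pH = 6.70

From K2 = [H⁺][CO3^2-]/[HCO3-]:  pH = pK2 − log₁₀([HCO3-]/[CO3^2-])
log₁₀(4370) = +3.640
pH = 10.34 − (+3.640) = 6.70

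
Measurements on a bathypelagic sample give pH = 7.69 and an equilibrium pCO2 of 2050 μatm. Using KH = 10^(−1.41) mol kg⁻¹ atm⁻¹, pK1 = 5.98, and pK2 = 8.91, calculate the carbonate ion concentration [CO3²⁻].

[CO2*] = KH · pCO2 = 10^(−1.41) × 2050×10^-6 = 7.975×10^-5 mol/kg
α₀ = 1/(1 + K1/[H⁺] + K1K2/[H⁺]²) = 1/(1 + 10^+1.71 + 10^+0.49) = 0.01806
DIC = [CO2*]/α₀ = 7.975×10^-5 / 0.01806 = 4.417 mmol/kg
[CO3²⁻] = α₂·DIC; α₂ = 0.05581, so [CO3²⁻] = 0.05581 × 4.417 = 0.246 mmol/kg

[CO3²⁻] = 0.246 mmol/kg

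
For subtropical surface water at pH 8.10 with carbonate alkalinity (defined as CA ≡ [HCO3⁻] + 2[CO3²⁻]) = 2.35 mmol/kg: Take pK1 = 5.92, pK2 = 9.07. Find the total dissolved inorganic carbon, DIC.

DIC = 2.16 mmol/kg

CA = [HCO3⁻] + 2[CO3²⁻] = (α₁ + 2α₂)·DIC
At pH 8.10: [H⁺]/K1 = 10^-2.18 = 0.0066069, K2/[H⁺] = 10^-0.97 = 0.10715
α₁ = 1/(1 + 0.0066069 + 0.10715) = 1/1.1138 = 0.8979; α₂ = α₁·K2/[H⁺] = 0.09621
α₁ + 2α₂ = 1.0903
DIC = CA / (α₁ + 2α₂) = 2.35 / 1.0903 = 2.16 mmol/kg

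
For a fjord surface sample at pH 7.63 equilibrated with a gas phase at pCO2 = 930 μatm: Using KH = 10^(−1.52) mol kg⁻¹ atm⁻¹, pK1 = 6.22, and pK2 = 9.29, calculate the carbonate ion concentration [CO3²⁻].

[CO2*] = KH · pCO2 = 10^(−1.52) × 930×10^-6 = 2.809×10^-5 mol/kg
α₀ = 1/(1 + K1/[H⁺] + K1K2/[H⁺]²) = 1/(1 + 10^+1.41 + 10^-0.25) = 0.03668
DIC = [CO2*]/α₀ = 2.809×10^-5 / 0.03668 = 0.7658 mmol/kg
[CO3²⁻] = α₂·DIC; α₂ = 0.02062, so [CO3²⁻] = 0.02062 × 0.7658 = 0.0158 mmol/kg = 15.8 μmol/kg

[CO3²⁻] = 15.8 μmol/kg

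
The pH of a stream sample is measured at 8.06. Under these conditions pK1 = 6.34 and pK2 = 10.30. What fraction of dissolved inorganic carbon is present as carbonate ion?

α₂ = 0.00562

α₂ = 1 / (1 + [H⁺]/K2 + [H⁺]²/(K1K2)) = 1 / (1 + 10^+2.24 + 10^+0.52)
   = 1 / (1 + 173.78 + 3.3113) = 1/178.09 = 0.005615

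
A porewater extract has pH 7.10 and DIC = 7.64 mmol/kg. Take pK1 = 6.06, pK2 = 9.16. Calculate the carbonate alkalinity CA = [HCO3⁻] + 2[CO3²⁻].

CA = [HCO3⁻] + 2[CO3²⁻] = (α₁ + 2α₂)·DIC
At pH 7.10: [H⁺]/K1 = 10^-1.04 = 0.091201, K2/[H⁺] = 10^-2.06 = 0.0087096
α₁ = 1/(1 + 0.091201 + 0.0087096) = 1/1.0999 = 0.9092; α₂ = α₁·K2/[H⁺] = 0.007918
α₁ + 2α₂ = 0.9250
CA = 0.9250 × 7.64 = 7.07 mmol/kg

CA = 7.07 mmol/kg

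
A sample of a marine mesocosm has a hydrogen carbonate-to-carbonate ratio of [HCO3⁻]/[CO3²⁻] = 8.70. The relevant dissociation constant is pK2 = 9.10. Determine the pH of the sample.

From K2 = [H⁺][CO3²⁻]/[HCO3⁻]:  pH = pK2 − log₁₀([HCO3⁻]/[CO3²⁻])
log₁₀(8.70) = +0.940
pH = 9.10 − (+0.940) = 8.16

pH = 8.16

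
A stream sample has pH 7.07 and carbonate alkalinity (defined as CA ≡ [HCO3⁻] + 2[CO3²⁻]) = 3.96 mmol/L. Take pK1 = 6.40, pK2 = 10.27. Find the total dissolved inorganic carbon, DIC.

CA = [HCO3⁻] + 2[CO3²⁻] = (α₁ + 2α₂)·DIC
At pH 7.07: [H⁺]/K1 = 10^-0.67 = 0.21380, K2/[H⁺] = 10^-3.20 = 0.00063096
α₁ = 1/(1 + 0.21380 + 0.00063096) = 1/1.2144 = 0.8234; α₂ = α₁·K2/[H⁺] = 0.0005196
α₁ + 2α₂ = 0.8245
DIC = CA / (α₁ + 2α₂) = 3.96 / 0.8245 = 4.80 mmol/L

DIC = 4.80 mmol/L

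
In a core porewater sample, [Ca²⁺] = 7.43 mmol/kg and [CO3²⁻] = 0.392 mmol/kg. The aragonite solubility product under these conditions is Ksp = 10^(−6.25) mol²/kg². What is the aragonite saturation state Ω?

Ω = 5.18

Ksp = 10^(−6.25) = 5.623×10^-7
Ω = [Ca²⁺][CO3²⁻]/Ksp = (7.43×10^-3)(0.392×10^-3) / 5.623×10^-7 = 5.18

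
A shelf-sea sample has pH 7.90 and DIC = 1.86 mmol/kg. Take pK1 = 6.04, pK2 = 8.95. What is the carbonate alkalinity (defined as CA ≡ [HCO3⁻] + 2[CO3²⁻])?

CA = 1.99 mmol/kg

CA = [HCO3⁻] + 2[CO3²⁻] = (α₁ + 2α₂)·DIC
At pH 7.90: [H⁺]/K1 = 10^-1.86 = 0.013804, K2/[H⁺] = 10^-1.05 = 0.089125
α₁ = 1/(1 + 0.013804 + 0.089125) = 1/1.1029 = 0.9067; α₂ = α₁·K2/[H⁺] = 0.08081
α₁ + 2α₂ = 1.0683
CA = 1.0683 × 1.86 = 1.99 mmol/kg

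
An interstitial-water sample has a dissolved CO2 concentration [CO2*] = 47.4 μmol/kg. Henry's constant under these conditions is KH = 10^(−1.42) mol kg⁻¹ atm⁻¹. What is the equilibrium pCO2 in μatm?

pCO2 = 1250 μatm

KH = 10^(−1.42) = 3.802×10^-2 mol kg⁻¹ atm⁻¹
pCO2 = [CO2*]/KH = 47.4×10^-6 / 3.802×10^-2 = 1.25×10^-3 atm = 1250 μatm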